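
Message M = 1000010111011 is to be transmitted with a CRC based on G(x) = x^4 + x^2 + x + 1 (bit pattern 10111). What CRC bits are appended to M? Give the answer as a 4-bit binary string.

1101

Append 4 zeros: 10000101110110000. Divide by 10111 (XOR where the leading bit is 1):
  pos 0: 10000 XOR 10111 = 00111
  pos 2: 11110 XOR 10111 = 01001
  pos 3: 10011 XOR 10111 = 00100
  pos 5: 10011 XOR 10111 = 00100
  pos 7: 10001 XOR 10111 = 00110
  pos 9: 11010 XOR 10111 = 01101
  pos 10: 11010 XOR 10111 = 01101
  pos 11: 11010 XOR 10111 = 01101
  pos 12: 11010 XOR 10111 = 01101
Remainder (last 4 bits) = 1101. This is the CRC / FCS.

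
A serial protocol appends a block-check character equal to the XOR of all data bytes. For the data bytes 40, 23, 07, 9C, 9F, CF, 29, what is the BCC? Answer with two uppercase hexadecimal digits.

XOR the bytes together:
  start with 0x40
  0x40 ⊕ 0x23 = 0x63
  0x63 ⊕ 0x07 = 0x64
  0x64 ⊕ 0x9C = 0xF8
  0xF8 ⊕ 0x9F = 0x67
  0x67 ⊕ 0xCF = 0xA8
  0xA8 ⊕ 0x29 = 0x81

81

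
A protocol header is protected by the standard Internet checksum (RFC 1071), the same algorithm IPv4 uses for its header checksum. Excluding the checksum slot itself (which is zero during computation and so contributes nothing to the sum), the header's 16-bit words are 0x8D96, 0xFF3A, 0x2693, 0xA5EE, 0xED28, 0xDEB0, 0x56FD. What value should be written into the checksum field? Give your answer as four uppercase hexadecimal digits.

83D5

One's-complement addition (fold any carry out of bit 15 back into bit 0):
  0x8D96 + 0xFF3A = 0x18CD0 → wrap carry → 0x8CD1
  0x8CD1 + 0x2693 = 0x0B364
  0xB364 + 0xA5EE = 0x15952 → wrap carry → 0x5953
  0x5953 + 0xED28 = 0x1467B → wrap carry → 0x467C
  0x467C + 0xDEB0 = 0x1252C → wrap carry → 0x252D
  0x252D + 0x56FD = 0x07C2A
One's-complement sum = 0x7C2A.
Checksum = ~0x7C2A & 0xFFFF = 0x83D5.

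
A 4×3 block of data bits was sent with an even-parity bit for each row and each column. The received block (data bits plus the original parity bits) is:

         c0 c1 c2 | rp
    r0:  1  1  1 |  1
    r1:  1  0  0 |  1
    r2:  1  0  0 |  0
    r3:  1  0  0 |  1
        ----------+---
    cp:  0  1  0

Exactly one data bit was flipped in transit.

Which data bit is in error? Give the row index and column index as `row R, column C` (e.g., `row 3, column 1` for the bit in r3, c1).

Recompute each row's even parity and compare to rp:
  r0: data parity 1, sent rp 1 → ok
  r1: data parity 1, sent rp 1 → ok
  r2: data parity 1, sent rp 0 → mismatch
  r3: data parity 1, sent rp 1 → ok
Recompute each column's even parity and compare to cp:
  c0: data parity 0, sent cp 0 → ok
  c1: data parity 1, sent cp 1 → ok
  c2: data parity 1, sent cp 0 → mismatch
Exactly one row (r2) and one column (c2) fail → the flipped bit is at their intersection.

row 2, column 2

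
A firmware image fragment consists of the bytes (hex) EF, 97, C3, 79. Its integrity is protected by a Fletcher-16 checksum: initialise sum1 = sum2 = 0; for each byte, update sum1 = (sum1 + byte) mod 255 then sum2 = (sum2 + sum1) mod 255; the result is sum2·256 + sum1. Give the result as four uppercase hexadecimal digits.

Running sums (mod 255):
  after byte 0 (EF): sum1=239, sum2=239
  after byte 1 (97): sum1=135, sum2=119
  after byte 2 (C3): sum1=75, sum2=194
  after byte 3 (79): sum1=196, sum2=135
Checksum = sum2·256 + sum1 = 135·256 + 196 = 34756 = 0x87C4.

87C4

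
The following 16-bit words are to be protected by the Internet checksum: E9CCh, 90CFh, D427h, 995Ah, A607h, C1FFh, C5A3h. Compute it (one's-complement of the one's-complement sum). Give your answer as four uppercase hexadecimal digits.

One's-complement addition (fold any carry out of bit 15 back into bit 0):
  0xE9CC + 0x90CF = 0x17A9B → wrap carry → 0x7A9C
  0x7A9C + 0xD427 = 0x14EC3 → wrap carry → 0x4EC4
  0x4EC4 + 0x995A = 0x0E81E
  0xE81E + 0xA607 = 0x18E25 → wrap carry → 0x8E26
  0x8E26 + 0xC1FF = 0x15025 → wrap carry → 0x5026
  0x5026 + 0xC5A3 = 0x115C9 → wrap carry → 0x15CA
One's-complement sum = 0x15CA.
Checksum = ~0x15CA & 0xFFFF = 0xEA35.

EA35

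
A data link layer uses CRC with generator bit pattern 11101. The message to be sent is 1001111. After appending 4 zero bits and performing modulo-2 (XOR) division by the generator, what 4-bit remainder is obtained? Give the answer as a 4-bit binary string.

1101

Append 4 zeros: 10011110000. Divide by 11101 (XOR where the leading bit is 1):
  pos 0: 10011 XOR 11101 = 01110
  pos 1: 11101 XOR 11101 = 00000
  pos 6: 10000 XOR 11101 = 01101
Remainder (last 4 bits) = 1101. This is the CRC / FCS.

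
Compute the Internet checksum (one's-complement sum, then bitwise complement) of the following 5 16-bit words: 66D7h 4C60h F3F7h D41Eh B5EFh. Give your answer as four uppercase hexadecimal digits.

One's-complement addition (fold any carry out of bit 15 back into bit 0):
  0x66D7 + 0x4C60 = 0x0B337
  0xB337 + 0xF3F7 = 0x1A72E → wrap carry → 0xA72F
  0xA72F + 0xD41E = 0x17B4D → wrap carry → 0x7B4E
  0x7B4E + 0xB5EF = 0x1313D → wrap carry → 0x313E
One's-complement sum = 0x313E.
Checksum = ~0x313E & 0xFFFF = 0xCEC1.

CEC1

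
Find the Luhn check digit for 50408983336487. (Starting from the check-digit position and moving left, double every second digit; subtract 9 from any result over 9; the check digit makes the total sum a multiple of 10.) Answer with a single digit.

4

Partial digits right→left: 7 8 4 6 3 3 3 8 9 8 0 4 0 5
Double every second digit counting from the check-digit position (so the 1st, 3rd, 5th, ... of the partial from the right).
  doubled (with −9 where >9): 5 8 6 6 9 0 0 → sum 34
  kept as-is: 8 6 3 8 8 4 5 → sum 42
Total = 34 + 42 = 76.
Check digit = (10 − (76 mod 10)) mod 10 = 4.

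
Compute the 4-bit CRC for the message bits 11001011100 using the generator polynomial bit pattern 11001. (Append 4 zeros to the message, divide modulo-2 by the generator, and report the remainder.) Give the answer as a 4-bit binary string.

Append 4 zeros: 110010111000000. Divide by 11001 (XOR where the leading bit is 1):
  pos 0: 11001 XOR 11001 = 00000
  pos 6: 11100 XOR 11001 = 00101
  pos 8: 10100 XOR 11001 = 01101
  pos 9: 11010 XOR 11001 = 00011
Remainder (last 4 bits) = 0110. This is the CRC / FCS.

0110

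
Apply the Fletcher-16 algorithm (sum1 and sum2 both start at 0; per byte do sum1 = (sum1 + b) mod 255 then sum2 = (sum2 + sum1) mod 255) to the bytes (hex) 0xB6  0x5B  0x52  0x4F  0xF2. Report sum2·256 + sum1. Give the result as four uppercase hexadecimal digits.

Running sums (mod 255):
  after byte 0 (0xB6): sum1=182, sum2=182
  after byte 1 (0x5B): sum1=18, sum2=200
  after byte 2 (0x52): sum1=100, sum2=45
  after byte 3 (0x4F): sum1=179, sum2=224
  after byte 4 (0xF2): sum1=166, sum2=135
Checksum = sum2·256 + sum1 = 135·256 + 166 = 34726 = 0x87A6.

87A6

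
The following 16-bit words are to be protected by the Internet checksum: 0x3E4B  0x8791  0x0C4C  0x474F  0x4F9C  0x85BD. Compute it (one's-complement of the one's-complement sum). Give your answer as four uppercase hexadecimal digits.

One's-complement addition (fold any carry out of bit 15 back into bit 0):
  0x3E4B + 0x8791 = 0x0C5DC
  0xC5DC + 0x0C4C = 0x0D228
  0xD228 + 0x474F = 0x11977 → wrap carry → 0x1978
  0x1978 + 0x4F9C = 0x06914
  0x6914 + 0x85BD = 0x0EED1
One's-complement sum = 0xEED1.
Checksum = ~0xEED1 & 0xFFFF = 0x112E.

112E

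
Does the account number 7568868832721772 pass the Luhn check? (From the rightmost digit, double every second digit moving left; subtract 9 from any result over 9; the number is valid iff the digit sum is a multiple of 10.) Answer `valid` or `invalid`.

valid

From the right, keep odd positions and double even positions (subtract 9 from any doubled value over 9):
  doubled (positions 2,4,...): 5 2 5 6 7 7 3 5 → sum 40
  kept (positions 1,3,...): 2 7 2 2 8 6 8 5 → sum 40
Total = 80.
80 mod 10 = 0, so the number is valid.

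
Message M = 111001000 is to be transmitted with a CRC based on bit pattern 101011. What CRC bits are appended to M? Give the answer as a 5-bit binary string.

00110

Append 5 zeros: 11100100000000. Divide by 101011 (XOR where the leading bit is 1):
  pos 0: 111001 XOR 101011 = 010010
  pos 1: 100100 XOR 101011 = 001111
  pos 3: 111100 XOR 101011 = 010111
  pos 4: 101110 XOR 101011 = 000101
  pos 7: 101000 XOR 101011 = 000011
Remainder (last 5 bits) = 00110. This is the CRC / FCS.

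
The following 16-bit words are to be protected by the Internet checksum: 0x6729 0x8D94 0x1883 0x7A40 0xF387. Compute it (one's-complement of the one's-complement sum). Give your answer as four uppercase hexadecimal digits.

84F6

One's-complement addition (fold any carry out of bit 15 back into bit 0):
  0x6729 + 0x8D94 = 0x0F4BD
  0xF4BD + 0x1883 = 0x10D40 → wrap carry → 0x0D41
  0x0D41 + 0x7A40 = 0x08781
  0x8781 + 0xF387 = 0x17B08 → wrap carry → 0x7B09
One's-complement sum = 0x7B09.
Checksum = ~0x7B09 & 0xFFFF = 0x84F6.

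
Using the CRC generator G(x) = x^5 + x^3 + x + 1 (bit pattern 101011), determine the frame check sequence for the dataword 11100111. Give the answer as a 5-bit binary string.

11110

Append 5 zeros: 1110011100000. Divide by 101011 (XOR where the leading bit is 1):
  pos 0: 111001 XOR 101011 = 010010
  pos 1: 100101 XOR 101011 = 001110
  pos 3: 111010 XOR 101011 = 010001
  pos 4: 100010 XOR 101011 = 001001
  pos 6: 100100 XOR 101011 = 001111
Remainder (last 5 bits) = 11110. This is the CRC / FCS.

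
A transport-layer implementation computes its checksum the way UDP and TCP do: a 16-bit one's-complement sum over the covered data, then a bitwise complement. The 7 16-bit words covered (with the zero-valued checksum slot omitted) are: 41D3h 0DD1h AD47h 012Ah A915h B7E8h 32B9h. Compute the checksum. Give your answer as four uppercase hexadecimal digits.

One's-complement addition (fold any carry out of bit 15 back into bit 0):
  0x41D3 + 0x0DD1 = 0x04FA4
  0x4FA4 + 0xAD47 = 0x0FCEB
  0xFCEB + 0x012A = 0x0FE15
  0xFE15 + 0xA915 = 0x1A72A → wrap carry → 0xA72B
  0xA72B + 0xB7E8 = 0x15F13 → wrap carry → 0x5F14
  0x5F14 + 0x32B9 = 0x091CD
One's-complement sum = 0x91CD.
Checksum = ~0x91CD & 0xFFFF = 0x6E32.

6E32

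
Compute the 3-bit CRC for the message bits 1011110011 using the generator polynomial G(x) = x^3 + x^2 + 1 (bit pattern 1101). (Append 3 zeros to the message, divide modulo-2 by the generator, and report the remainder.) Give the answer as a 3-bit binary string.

011

Append 3 zeros: 1011110011000. Divide by 1101 (XOR where the leading bit is 1):
  pos 0: 1011 XOR 1101 = 0110
  pos 1: 1101 XOR 1101 = 0000
  pos 5: 1001 XOR 1101 = 0100
  pos 6: 1001 XOR 1101 = 0100
  pos 7: 1000 XOR 1101 = 0101
  pos 8: 1010 XOR 1101 = 0111
  pos 9: 1110 XOR 1101 = 0011
Remainder (last 3 bits) = 011. This is the CRC / FCS.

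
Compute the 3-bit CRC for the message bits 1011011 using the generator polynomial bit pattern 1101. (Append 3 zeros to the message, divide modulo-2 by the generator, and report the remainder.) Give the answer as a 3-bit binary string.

Append 3 zeros: 1011011000. Divide by 1101 (XOR where the leading bit is 1):
  pos 0: 1011 XOR 1101 = 0110
  pos 1: 1100 XOR 1101 = 0001
  pos 4: 1110 XOR 1101 = 0011
  pos 6: 1100 XOR 1101 = 0001
Remainder (last 3 bits) = 001. This is the CRC / FCS.

001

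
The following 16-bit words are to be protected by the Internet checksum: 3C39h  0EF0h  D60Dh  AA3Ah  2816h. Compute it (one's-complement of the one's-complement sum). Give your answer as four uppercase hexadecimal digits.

One's-complement addition (fold any carry out of bit 15 back into bit 0):
  0x3C39 + 0x0EF0 = 0x04B29
  0x4B29 + 0xD60D = 0x12136 → wrap carry → 0x2137
  0x2137 + 0xAA3A = 0x0CB71
  0xCB71 + 0x2816 = 0x0F387
One's-complement sum = 0xF387.
Checksum = ~0xF387 & 0xFFFF = 0x0C78.

0C78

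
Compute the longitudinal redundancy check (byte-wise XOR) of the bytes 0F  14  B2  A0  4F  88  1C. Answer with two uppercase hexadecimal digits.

XOR the bytes together:
  start with 0x0F
  0x0F ⊕ 0x14 = 0x1B
  0x1B ⊕ 0xB2 = 0xA9
  0xA9 ⊕ 0xA0 = 0x09
  0x09 ⊕ 0x4F = 0x46
  0x46 ⊕ 0x88 = 0xCE
  0xCE ⊕ 0x1C = 0xD2

D2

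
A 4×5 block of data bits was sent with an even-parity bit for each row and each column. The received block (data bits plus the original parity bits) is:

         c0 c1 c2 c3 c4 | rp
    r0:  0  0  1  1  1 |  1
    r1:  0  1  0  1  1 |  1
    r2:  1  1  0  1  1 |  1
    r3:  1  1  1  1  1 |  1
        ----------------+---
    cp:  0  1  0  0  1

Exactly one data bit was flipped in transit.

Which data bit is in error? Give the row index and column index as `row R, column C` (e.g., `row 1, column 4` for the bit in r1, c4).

row 2, column 4

Recompute each row's even parity and compare to rp:
  r0: data parity 1, sent rp 1 → ok
  r1: data parity 1, sent rp 1 → ok
  r2: data parity 0, sent rp 1 → mismatch
  r3: data parity 1, sent rp 1 → ok
Recompute each column's even parity and compare to cp:
  c0: data parity 0, sent cp 0 → ok
  c1: data parity 1, sent cp 1 → ok
  c2: data parity 0, sent cp 0 → ok
  c3: data parity 0, sent cp 0 → ok
  c4: data parity 0, sent cp 1 → mismatch
Exactly one row (r2) and one column (c4) fail → the flipped bit is at their intersection.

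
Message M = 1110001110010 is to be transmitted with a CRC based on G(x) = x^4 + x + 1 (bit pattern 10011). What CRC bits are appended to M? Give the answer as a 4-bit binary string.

Append 4 zeros: 11100011100100000. Divide by 10011 (XOR where the leading bit is 1):
  pos 0: 11100 XOR 10011 = 01111
  pos 1: 11110 XOR 10011 = 01101
  pos 2: 11011 XOR 10011 = 01000
  pos 3: 10001 XOR 10011 = 00010
  pos 6: 10100 XOR 10011 = 00111
  pos 8: 11110 XOR 10011 = 01101
  pos 9: 11010 XOR 10011 = 01001
  pos 10: 10010 XOR 10011 = 00001
Remainder (last 4 bits) = 0100. This is the CRC / FCS.

0100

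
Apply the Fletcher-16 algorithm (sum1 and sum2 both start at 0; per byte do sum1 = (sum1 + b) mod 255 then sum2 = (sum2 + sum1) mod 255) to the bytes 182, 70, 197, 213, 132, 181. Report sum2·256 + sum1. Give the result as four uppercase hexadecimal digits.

Running sums (mod 255):
  after byte 0 (182): sum1=182, sum2=182
  after byte 1 (70): sum1=252, sum2=179
  after byte 2 (197): sum1=194, sum2=118
  after byte 3 (213): sum1=152, sum2=15
  after byte 4 (132): sum1=29, sum2=44
  after byte 5 (181): sum1=210, sum2=254
Checksum = sum2·256 + sum1 = 254·256 + 210 = 65234 = 0xFED2.

FED2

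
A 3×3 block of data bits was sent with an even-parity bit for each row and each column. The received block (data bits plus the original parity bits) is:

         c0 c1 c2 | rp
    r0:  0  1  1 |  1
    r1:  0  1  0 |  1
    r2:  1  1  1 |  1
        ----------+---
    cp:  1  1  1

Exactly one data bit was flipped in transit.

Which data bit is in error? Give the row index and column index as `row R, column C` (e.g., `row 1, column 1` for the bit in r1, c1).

Recompute each row's even parity and compare to rp:
  r0: data parity 0, sent rp 1 → mismatch
  r1: data parity 1, sent rp 1 → ok
  r2: data parity 1, sent rp 1 → ok
Recompute each column's even parity and compare to cp:
  c0: data parity 1, sent cp 1 → ok
  c1: data parity 1, sent cp 1 → ok
  c2: data parity 0, sent cp 1 → mismatch
Exactly one row (r0) and one column (c2) fail → the flipped bit is at their intersection.

row 0, column 2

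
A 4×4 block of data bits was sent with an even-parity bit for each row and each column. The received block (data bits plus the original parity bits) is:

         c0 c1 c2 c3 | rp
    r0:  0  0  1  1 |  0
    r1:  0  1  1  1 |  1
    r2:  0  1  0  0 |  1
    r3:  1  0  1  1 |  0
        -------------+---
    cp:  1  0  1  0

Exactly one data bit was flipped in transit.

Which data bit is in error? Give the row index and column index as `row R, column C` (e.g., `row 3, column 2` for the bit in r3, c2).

Recompute each row's even parity and compare to rp:
  r0: data parity 0, sent rp 0 → ok
  r1: data parity 1, sent rp 1 → ok
  r2: data parity 1, sent rp 1 → ok
  r3: data parity 1, sent rp 0 → mismatch
Recompute each column's even parity and compare to cp:
  c0: data parity 1, sent cp 1 → ok
  c1: data parity 0, sent cp 0 → ok
  c2: data parity 1, sent cp 1 → ok
  c3: data parity 1, sent cp 0 → mismatch
Exactly one row (r3) and one column (c3) fail → the flipped bit is at their intersection.

row 3, column 3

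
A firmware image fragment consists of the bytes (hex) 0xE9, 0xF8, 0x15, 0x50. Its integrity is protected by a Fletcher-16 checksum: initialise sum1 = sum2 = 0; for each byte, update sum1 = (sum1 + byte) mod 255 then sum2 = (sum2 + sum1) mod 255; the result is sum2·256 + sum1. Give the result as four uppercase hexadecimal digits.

0D48

Running sums (mod 255):
  after byte 0 (0xE9): sum1=233, sum2=233
  after byte 1 (0xF8): sum1=226, sum2=204
  after byte 2 (0x15): sum1=247, sum2=196
  after byte 3 (0x50): sum1=72, sum2=13
Checksum = sum2·256 + sum1 = 13·256 + 72 = 3400 = 0x0D48.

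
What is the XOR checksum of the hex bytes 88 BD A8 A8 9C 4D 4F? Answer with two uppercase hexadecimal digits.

XOR the bytes together:
  start with 0x88
  0x88 ⊕ 0xBD = 0x35
  0x35 ⊕ 0xA8 = 0x9D
  0x9D ⊕ 0xA8 = 0x35
  0x35 ⊕ 0x9C = 0xA9
  0xA9 ⊕ 0x4D = 0xE4
  0xE4 ⊕ 0x4F = 0xAB

AB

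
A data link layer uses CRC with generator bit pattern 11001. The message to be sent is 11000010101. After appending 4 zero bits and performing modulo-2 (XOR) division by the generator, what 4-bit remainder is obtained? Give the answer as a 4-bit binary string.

Append 4 zeros: 110000101010000. Divide by 11001 (XOR where the leading bit is 1):
  pos 0: 11000 XOR 11001 = 00001
  pos 4: 10101 XOR 11001 = 01100
  pos 5: 11000 XOR 11001 = 00001
  pos 9: 11000 XOR 11001 = 00001
Remainder (last 4 bits) = 0010. This is the CRC / FCS.

0010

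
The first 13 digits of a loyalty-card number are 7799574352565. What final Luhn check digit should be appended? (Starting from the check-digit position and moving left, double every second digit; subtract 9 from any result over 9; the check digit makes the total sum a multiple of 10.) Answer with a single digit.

0

Partial digits right→left: 5 6 5 2 5 3 4 7 5 9 9 7 7
Double every second digit counting from the check-digit position (so the 1st, 3rd, 5th, ... of the partial from the right).
  doubled (with −9 where >9): 1 1 1 8 1 9 5 → sum 26
  kept as-is: 6 2 3 7 9 7 → sum 34
Total = 26 + 34 = 60.
Check digit = (10 − (60 mod 10)) mod 10 = 0.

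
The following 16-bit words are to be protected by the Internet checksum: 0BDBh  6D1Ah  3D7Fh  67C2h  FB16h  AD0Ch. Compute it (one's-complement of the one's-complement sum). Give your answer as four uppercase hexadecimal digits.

39A5

One's-complement addition (fold any carry out of bit 15 back into bit 0):
  0x0BDB + 0x6D1A = 0x078F5
  0x78F5 + 0x3D7F = 0x0B674
  0xB674 + 0x67C2 = 0x11E36 → wrap carry → 0x1E37
  0x1E37 + 0xFB16 = 0x1194D → wrap carry → 0x194E
  0x194E + 0xAD0C = 0x0C65A
One's-complement sum = 0xC65A.
Checksum = ~0xC65A & 0xFFFF = 0x39A5.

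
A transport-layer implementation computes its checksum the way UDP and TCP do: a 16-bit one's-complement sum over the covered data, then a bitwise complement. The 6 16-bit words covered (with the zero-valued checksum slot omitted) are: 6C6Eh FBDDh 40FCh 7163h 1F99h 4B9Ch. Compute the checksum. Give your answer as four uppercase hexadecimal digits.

7A1E

One's-complement addition (fold any carry out of bit 15 back into bit 0):
  0x6C6E + 0xFBDD = 0x1684B → wrap carry → 0x684C
  0x684C + 0x40FC = 0x0A948
  0xA948 + 0x7163 = 0x11AAB → wrap carry → 0x1AAC
  0x1AAC + 0x1F99 = 0x03A45
  0x3A45 + 0x4B9C = 0x085E1
One's-complement sum = 0x85E1.
Checksum = ~0x85E1 & 0xFFFF = 0x7A1E.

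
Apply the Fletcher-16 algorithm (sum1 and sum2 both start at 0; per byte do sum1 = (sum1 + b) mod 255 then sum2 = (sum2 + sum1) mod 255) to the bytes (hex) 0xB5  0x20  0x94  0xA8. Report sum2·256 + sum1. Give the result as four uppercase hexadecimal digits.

Running sums (mod 255):
  after byte 0 (0xB5): sum1=181, sum2=181
  after byte 1 (0x20): sum1=213, sum2=139
  after byte 2 (0x94): sum1=106, sum2=245
  after byte 3 (0xA8): sum1=19, sum2=9
Checksum = sum2·256 + sum1 = 9·256 + 19 = 2323 = 0x0913.

0913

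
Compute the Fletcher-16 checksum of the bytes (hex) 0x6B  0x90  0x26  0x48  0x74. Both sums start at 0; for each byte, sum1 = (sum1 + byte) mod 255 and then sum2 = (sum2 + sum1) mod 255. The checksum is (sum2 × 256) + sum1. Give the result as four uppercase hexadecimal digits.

D2DE

Running sums (mod 255):
  after byte 0 (0x6B): sum1=107, sum2=107
  after byte 1 (0x90): sum1=251, sum2=103
  after byte 2 (0x26): sum1=34, sum2=137
  after byte 3 (0x48): sum1=106, sum2=243
  after byte 4 (0x74): sum1=222, sum2=210
Checksum = sum2·256 + sum1 = 210·256 + 222 = 53982 = 0xD2DE.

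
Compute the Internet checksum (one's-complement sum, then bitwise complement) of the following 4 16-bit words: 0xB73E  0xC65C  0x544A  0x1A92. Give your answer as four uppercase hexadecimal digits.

One's-complement addition (fold any carry out of bit 15 back into bit 0):
  0xB73E + 0xC65C = 0x17D9A → wrap carry → 0x7D9B
  0x7D9B + 0x544A = 0x0D1E5
  0xD1E5 + 0x1A92 = 0x0EC77
One's-complement sum = 0xEC77.
Checksum = ~0xEC77 & 0xFFFF = 0x1388.

1388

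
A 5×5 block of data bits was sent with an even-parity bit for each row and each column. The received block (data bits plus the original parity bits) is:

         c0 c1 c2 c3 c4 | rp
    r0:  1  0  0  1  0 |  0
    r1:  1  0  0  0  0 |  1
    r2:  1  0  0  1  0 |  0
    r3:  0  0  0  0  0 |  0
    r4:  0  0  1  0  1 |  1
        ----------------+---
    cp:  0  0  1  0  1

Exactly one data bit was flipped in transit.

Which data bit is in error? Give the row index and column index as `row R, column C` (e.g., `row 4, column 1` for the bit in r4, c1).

row 4, column 0

Recompute each row's even parity and compare to rp:
  r0: data parity 0, sent rp 0 → ok
  r1: data parity 1, sent rp 1 → ok
  r2: data parity 0, sent rp 0 → ok
  r3: data parity 0, sent rp 0 → ok
  r4: data parity 0, sent rp 1 → mismatch
Recompute each column's even parity and compare to cp:
  c0: data parity 1, sent cp 0 → mismatch
  c1: data parity 0, sent cp 0 → ok
  c2: data parity 1, sent cp 1 → ok
  c3: data parity 0, sent cp 0 → ok
  c4: data parity 1, sent cp 1 → ok
Exactly one row (r4) and one column (c0) fail → the flipped bit is at their intersection.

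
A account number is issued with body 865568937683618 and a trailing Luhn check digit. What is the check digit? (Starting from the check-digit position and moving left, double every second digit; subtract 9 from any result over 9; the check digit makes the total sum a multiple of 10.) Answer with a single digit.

Partial digits right→left: 8 1 6 3 8 6 7 3 9 8 6 5 5 6 8
Double every second digit counting from the check-digit position (so the 1st, 3rd, 5th, ... of the partial from the right).
  doubled (with −9 where >9): 7 3 7 5 9 3 1 7 → sum 42
  kept as-is: 1 3 6 3 8 5 6 → sum 32
Total = 42 + 32 = 74.
Check digit = (10 − (74 mod 10)) mod 10 = 6.

6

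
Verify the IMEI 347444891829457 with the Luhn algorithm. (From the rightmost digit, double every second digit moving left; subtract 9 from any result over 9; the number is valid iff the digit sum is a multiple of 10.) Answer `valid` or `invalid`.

From the right, keep odd positions and double even positions (subtract 9 from any doubled value over 9):
  doubled (positions 2,4,...): 1 9 7 9 8 8 8 → sum 50
  kept (positions 1,3,...): 7 4 2 1 8 4 7 3 → sum 36
Total = 86.
86 mod 10 = 6, so the number is invalid.

invalid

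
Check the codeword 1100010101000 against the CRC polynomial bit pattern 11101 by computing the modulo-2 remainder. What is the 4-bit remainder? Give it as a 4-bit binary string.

Modulo-2 division of 1100010101000 by 11101:
  pos 0: 11000 XOR 11101 = 00101
  pos 2: 10110 XOR 11101 = 01011
  pos 3: 10111 XOR 11101 = 01010
  pos 4: 10100 XOR 11101 = 01001
  pos 5: 10011 XOR 11101 = 01110
  pos 6: 11100 XOR 11101 = 00001
Remainder = 0100 (nonzero — an error is detected).

0100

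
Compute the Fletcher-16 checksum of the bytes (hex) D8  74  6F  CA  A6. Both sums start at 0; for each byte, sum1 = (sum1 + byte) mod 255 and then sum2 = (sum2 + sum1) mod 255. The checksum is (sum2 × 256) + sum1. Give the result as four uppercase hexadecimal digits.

982E

Running sums (mod 255):
  after byte 0 (D8): sum1=216, sum2=216
  after byte 1 (74): sum1=77, sum2=38
  after byte 2 (6F): sum1=188, sum2=226
  after byte 3 (CA): sum1=135, sum2=106
  after byte 4 (A6): sum1=46, sum2=152
Checksum = sum2·256 + sum1 = 152·256 + 46 = 38958 = 0x982E.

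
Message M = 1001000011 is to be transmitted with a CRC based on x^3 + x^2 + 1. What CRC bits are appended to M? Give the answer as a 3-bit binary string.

101

Append 3 zeros: 1001000011000. Divide by 1101 (XOR where the leading bit is 1):
  pos 0: 1001 XOR 1101 = 0100
  pos 1: 1000 XOR 1101 = 0101
  pos 2: 1010 XOR 1101 = 0111
  pos 3: 1110 XOR 1101 = 0011
  pos 5: 1101 XOR 1101 = 0000
  pos 9: 1000 XOR 1101 = 0101
Remainder (last 3 bits) = 101. This is the CRC / FCS.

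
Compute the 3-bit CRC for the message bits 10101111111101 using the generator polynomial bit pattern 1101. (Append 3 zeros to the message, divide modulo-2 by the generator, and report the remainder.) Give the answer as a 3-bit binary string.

Append 3 zeros: 10101111111101000. Divide by 1101 (XOR where the leading bit is 1):
  pos 0: 1010 XOR 1101 = 0111
  pos 1: 1111 XOR 1101 = 0010
  pos 3: 1011 XOR 1101 = 0110
  pos 4: 1101 XOR 1101 = 0000
  pos 8: 1111 XOR 1101 = 0010
  pos 10: 1001 XOR 1101 = 0100
  pos 11: 1000 XOR 1101 = 0101
  pos 12: 1010 XOR 1101 = 0111
  pos 13: 1110 XOR 1101 = 0011
Remainder (last 3 bits) = 011. This is the CRC / FCS.

011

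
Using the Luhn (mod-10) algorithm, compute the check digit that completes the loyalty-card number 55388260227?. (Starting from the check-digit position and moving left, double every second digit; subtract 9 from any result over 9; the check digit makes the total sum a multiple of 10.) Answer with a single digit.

7

Partial digits right→left: 7 2 2 0 6 2 8 8 3 5 5
Double every second digit counting from the check-digit position (so the 1st, 3rd, 5th, ... of the partial from the right).
  doubled (with −9 where >9): 5 4 3 7 6 1 → sum 26
  kept as-is: 2 0 2 8 5 → sum 17
Total = 26 + 17 = 43.
Check digit = (10 − (43 mod 10)) mod 10 = 7.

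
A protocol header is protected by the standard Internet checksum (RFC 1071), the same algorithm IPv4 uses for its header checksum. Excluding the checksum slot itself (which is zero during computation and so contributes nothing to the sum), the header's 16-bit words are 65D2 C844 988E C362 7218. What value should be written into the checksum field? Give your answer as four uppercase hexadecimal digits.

03DF

One's-complement addition (fold any carry out of bit 15 back into bit 0):
  0x65D2 + 0xC844 = 0x12E16 → wrap carry → 0x2E17
  0x2E17 + 0x988E = 0x0C6A5
  0xC6A5 + 0xC362 = 0x18A07 → wrap carry → 0x8A08
  0x8A08 + 0x7218 = 0x0FC20
One's-complement sum = 0xFC20.
Checksum = ~0xFC20 & 0xFFFF = 0x03DF.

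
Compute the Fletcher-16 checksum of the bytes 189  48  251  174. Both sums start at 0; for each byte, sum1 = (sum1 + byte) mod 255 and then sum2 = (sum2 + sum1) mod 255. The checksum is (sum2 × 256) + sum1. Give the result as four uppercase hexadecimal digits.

Running sums (mod 255):
  after byte 0 (189): sum1=189, sum2=189
  after byte 1 (48): sum1=237, sum2=171
  after byte 2 (251): sum1=233, sum2=149
  after byte 3 (174): sum1=152, sum2=46
Checksum = sum2·256 + sum1 = 46·256 + 152 = 11928 = 0x2E98.

2E98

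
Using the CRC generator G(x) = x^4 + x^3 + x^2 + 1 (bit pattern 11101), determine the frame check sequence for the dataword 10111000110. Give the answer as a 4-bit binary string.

1010

Append 4 zeros: 101110001100000. Divide by 11101 (XOR where the leading bit is 1):
  pos 0: 10111 XOR 11101 = 01010
  pos 1: 10100 XOR 11101 = 01001
  pos 2: 10010 XOR 11101 = 01111
  pos 3: 11110 XOR 11101 = 00011
  pos 6: 11110 XOR 11101 = 00011
  pos 9: 11000 XOR 11101 = 00101
Remainder (last 4 bits) = 1010. This is the CRC / FCS.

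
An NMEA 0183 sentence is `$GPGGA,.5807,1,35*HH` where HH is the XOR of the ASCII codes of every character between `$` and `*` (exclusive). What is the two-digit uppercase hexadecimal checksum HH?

XOR the ASCII codes of the payload characters:
  'G' = 0x47 → acc = 0x47
  'P' = 0x50 → acc = 0x17
  'G' = 0x47 → acc = 0x50
  'G' = 0x47 → acc = 0x17
  'A' = 0x41 → acc = 0x56
  ',' = 0x2C → acc = 0x7A
  '.' = 0x2E → acc = 0x54
  '5' = 0x35 → acc = 0x61
  '8' = 0x38 → acc = 0x59
  '0' = 0x30 → acc = 0x69
  '7' = 0x37 → acc = 0x5E
  ',' = 0x2C → acc = 0x72
  '1' = 0x31 → acc = 0x43
  ',' = 0x2C → acc = 0x6F
  '3' = 0x33 → acc = 0x5C
  '5' = 0x35 → acc = 0x69
Checksum = 0x69.

69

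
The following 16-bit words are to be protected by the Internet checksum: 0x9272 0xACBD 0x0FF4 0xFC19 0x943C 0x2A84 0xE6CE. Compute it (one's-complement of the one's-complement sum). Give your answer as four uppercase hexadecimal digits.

One's-complement addition (fold any carry out of bit 15 back into bit 0):
  0x9272 + 0xACBD = 0x13F2F → wrap carry → 0x3F30
  0x3F30 + 0x0FF4 = 0x04F24
  0x4F24 + 0xFC19 = 0x14B3D → wrap carry → 0x4B3E
  0x4B3E + 0x943C = 0x0DF7A
  0xDF7A + 0x2A84 = 0x109FE → wrap carry → 0x09FF
  0x09FF + 0xE6CE = 0x0F0CD
One's-complement sum = 0xF0CD.
Checksum = ~0xF0CD & 0xFFFF = 0x0F32.

0F32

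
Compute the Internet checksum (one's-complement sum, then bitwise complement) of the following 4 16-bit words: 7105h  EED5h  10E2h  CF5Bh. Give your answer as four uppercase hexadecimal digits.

BFE6

One's-complement addition (fold any carry out of bit 15 back into bit 0):
  0x7105 + 0xEED5 = 0x15FDA → wrap carry → 0x5FDB
  0x5FDB + 0x10E2 = 0x070BD
  0x70BD + 0xCF5B = 0x14018 → wrap carry → 0x4019
One's-complement sum = 0x4019.
Checksum = ~0x4019 & 0xFFFF = 0xBFE6.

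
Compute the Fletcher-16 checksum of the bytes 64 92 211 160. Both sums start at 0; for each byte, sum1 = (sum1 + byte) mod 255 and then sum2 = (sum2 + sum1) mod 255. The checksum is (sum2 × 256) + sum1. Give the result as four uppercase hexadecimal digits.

Running sums (mod 255):
  after byte 0 (64): sum1=64, sum2=64
  after byte 1 (92): sum1=156, sum2=220
  after byte 2 (211): sum1=112, sum2=77
  after byte 3 (160): sum1=17, sum2=94
Checksum = sum2·256 + sum1 = 94·256 + 17 = 24081 = 0x5E11.

5E11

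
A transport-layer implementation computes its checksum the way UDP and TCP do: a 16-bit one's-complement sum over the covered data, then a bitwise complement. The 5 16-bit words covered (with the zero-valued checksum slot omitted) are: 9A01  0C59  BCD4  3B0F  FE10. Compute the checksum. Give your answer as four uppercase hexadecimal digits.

63B0

One's-complement addition (fold any carry out of bit 15 back into bit 0):
  0x9A01 + 0x0C59 = 0x0A65A
  0xA65A + 0xBCD4 = 0x1632E → wrap carry → 0x632F
  0x632F + 0x3B0F = 0x09E3E
  0x9E3E + 0xFE10 = 0x19C4E → wrap carry → 0x9C4F
One's-complement sum = 0x9C4F.
Checksum = ~0x9C4F & 0xFFFF = 0x63B0.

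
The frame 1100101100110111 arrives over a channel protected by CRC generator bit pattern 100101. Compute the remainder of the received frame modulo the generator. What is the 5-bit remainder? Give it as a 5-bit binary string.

00000

Modulo-2 division of 1100101100110111 by 100101:
  pos 0: 110010 XOR 100101 = 010111
  pos 1: 101111 XOR 100101 = 001010
  pos 3: 101010 XOR 100101 = 001111
  pos 5: 111101 XOR 100101 = 011000
  pos 6: 110001 XOR 100101 = 010100
  pos 7: 101000 XOR 100101 = 001101
  pos 9: 110111 XOR 100101 = 010010
  pos 10: 100101 XOR 100101 = 000000
Remainder = 00000 (zero — the frame passes the CRC check).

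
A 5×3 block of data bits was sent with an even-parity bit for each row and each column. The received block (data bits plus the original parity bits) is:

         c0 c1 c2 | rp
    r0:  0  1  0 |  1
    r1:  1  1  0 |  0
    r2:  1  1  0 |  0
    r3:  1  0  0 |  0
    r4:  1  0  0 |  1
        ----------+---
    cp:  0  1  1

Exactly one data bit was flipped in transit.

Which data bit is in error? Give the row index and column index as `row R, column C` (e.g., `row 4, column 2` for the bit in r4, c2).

row 3, column 2

Recompute each row's even parity and compare to rp:
  r0: data parity 1, sent rp 1 → ok
  r1: data parity 0, sent rp 0 → ok
  r2: data parity 0, sent rp 0 → ok
  r3: data parity 1, sent rp 0 → mismatch
  r4: data parity 1, sent rp 1 → ok
Recompute each column's even parity and compare to cp:
  c0: data parity 0, sent cp 0 → ok
  c1: data parity 1, sent cp 1 → ok
  c2: data parity 0, sent cp 1 → mismatch
Exactly one row (r3) and one column (c2) fail → the flipped bit is at their intersection.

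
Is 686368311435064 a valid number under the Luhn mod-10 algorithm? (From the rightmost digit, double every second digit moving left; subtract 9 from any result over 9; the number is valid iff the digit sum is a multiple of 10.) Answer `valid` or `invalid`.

invalid

From the right, keep odd positions and double even positions (subtract 9 from any doubled value over 9):
  doubled (positions 2,4,...): 3 1 8 2 7 6 7 → sum 34
  kept (positions 1,3,...): 4 0 3 1 3 6 6 6 → sum 29
Total = 63.
63 mod 10 = 3, so the number is invalid.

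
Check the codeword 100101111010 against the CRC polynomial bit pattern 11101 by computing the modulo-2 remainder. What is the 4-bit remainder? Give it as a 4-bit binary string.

Modulo-2 division of 100101111010 by 11101:
  pos 0: 10010 XOR 11101 = 01111
  pos 1: 11111 XOR 11101 = 00010
  pos 4: 10111 XOR 11101 = 01010
  pos 5: 10100 XOR 11101 = 01001
  pos 6: 10011 XOR 11101 = 01110
  pos 7: 11100 XOR 11101 = 00001
Remainder = 0001 (nonzero — an error is detected).

0001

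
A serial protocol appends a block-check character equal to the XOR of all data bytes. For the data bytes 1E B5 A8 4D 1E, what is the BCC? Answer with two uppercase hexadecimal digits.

XOR the bytes together:
  start with 0x1E
  0x1E ⊕ 0xB5 = 0xAB
  0xAB ⊕ 0xA8 = 0x03
  0x03 ⊕ 0x4D = 0x4E
  0x4E ⊕ 0x1E = 0x50

50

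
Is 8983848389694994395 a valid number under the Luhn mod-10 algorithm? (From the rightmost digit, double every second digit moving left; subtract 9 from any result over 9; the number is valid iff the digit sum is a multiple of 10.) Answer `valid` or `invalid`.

From the right, keep odd positions and double even positions (subtract 9 from any doubled value over 9):
  doubled (positions 2,4,...): 9 8 9 9 9 6 8 6 9 → sum 73
  kept (positions 1,3,...): 5 3 9 4 6 8 8 8 8 8 → sum 67
Total = 140.
140 mod 10 = 0, so the number is valid.

valid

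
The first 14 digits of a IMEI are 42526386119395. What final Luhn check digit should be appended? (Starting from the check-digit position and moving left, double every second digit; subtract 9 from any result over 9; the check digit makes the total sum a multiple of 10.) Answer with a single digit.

Partial digits right→left: 5 9 3 9 1 1 6 8 3 6 2 5 2 4
Double every second digit counting from the check-digit position (so the 1st, 3rd, 5th, ... of the partial from the right).
  doubled (with −9 where >9): 1 6 2 3 6 4 4 → sum 26
  kept as-is: 9 9 1 8 6 5 4 → sum 42
Total = 26 + 42 = 68.
Check digit = (10 − (68 mod 10)) mod 10 = 2.

2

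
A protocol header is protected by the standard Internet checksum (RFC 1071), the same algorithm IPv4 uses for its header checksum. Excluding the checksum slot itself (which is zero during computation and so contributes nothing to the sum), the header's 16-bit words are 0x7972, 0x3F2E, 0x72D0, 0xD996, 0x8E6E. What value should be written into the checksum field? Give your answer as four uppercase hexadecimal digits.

One's-complement addition (fold any carry out of bit 15 back into bit 0):
  0x7972 + 0x3F2E = 0x0B8A0
  0xB8A0 + 0x72D0 = 0x12B70 → wrap carry → 0x2B71
  0x2B71 + 0xD996 = 0x10507 → wrap carry → 0x0508
  0x0508 + 0x8E6E = 0x09376
One's-complement sum = 0x9376.
Checksum = ~0x9376 & 0xFFFF = 0x6C89.

6C89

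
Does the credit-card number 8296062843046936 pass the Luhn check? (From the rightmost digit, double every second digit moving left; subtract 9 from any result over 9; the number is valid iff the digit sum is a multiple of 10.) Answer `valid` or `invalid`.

invalid

From the right, keep odd positions and double even positions (subtract 9 from any doubled value over 9):
  doubled (positions 2,4,...): 6 3 0 8 4 0 9 7 → sum 37
  kept (positions 1,3,...): 6 9 4 3 8 6 6 2 → sum 44
Total = 81.
81 mod 10 = 1, so the number is invalid.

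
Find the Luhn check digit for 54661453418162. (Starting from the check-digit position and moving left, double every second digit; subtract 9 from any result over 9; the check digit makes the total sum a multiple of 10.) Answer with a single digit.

2

Partial digits right→left: 2 6 1 8 1 4 3 5 4 1 6 6 4 5
Double every second digit counting from the check-digit position (so the 1st, 3rd, 5th, ... of the partial from the right).
  doubled (with −9 where >9): 4 2 2 6 8 3 8 → sum 33
  kept as-is: 6 8 4 5 1 6 5 → sum 35
Total = 33 + 35 = 68.
Check digit = (10 − (68 mod 10)) mod 10 = 2.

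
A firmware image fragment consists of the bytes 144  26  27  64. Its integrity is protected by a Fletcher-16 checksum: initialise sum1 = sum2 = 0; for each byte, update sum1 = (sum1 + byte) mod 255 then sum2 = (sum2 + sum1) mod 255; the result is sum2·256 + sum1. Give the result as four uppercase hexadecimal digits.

Running sums (mod 255):
  after byte 0 (144): sum1=144, sum2=144
  after byte 1 (26): sum1=170, sum2=59
  after byte 2 (27): sum1=197, sum2=1
  after byte 3 (64): sum1=6, sum2=7
Checksum = sum2·256 + sum1 = 7·256 + 6 = 1798 = 0x0706.

0706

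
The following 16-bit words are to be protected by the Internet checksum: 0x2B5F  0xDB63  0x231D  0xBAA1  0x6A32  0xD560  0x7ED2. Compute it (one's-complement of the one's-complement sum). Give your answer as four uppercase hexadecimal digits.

One's-complement addition (fold any carry out of bit 15 back into bit 0):
  0x2B5F + 0xDB63 = 0x106C2 → wrap carry → 0x06C3
  0x06C3 + 0x231D = 0x029E0
  0x29E0 + 0xBAA1 = 0x0E481
  0xE481 + 0x6A32 = 0x14EB3 → wrap carry → 0x4EB4
  0x4EB4 + 0xD560 = 0x12414 → wrap carry → 0x2415
  0x2415 + 0x7ED2 = 0x0A2E7
One's-complement sum = 0xA2E7.
Checksum = ~0xA2E7 & 0xFFFF = 0x5D18.

5D18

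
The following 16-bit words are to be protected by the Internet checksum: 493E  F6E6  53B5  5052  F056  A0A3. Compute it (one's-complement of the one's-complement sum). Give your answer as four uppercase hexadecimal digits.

8AD8

One's-complement addition (fold any carry out of bit 15 back into bit 0):
  0x493E + 0xF6E6 = 0x14024 → wrap carry → 0x4025
  0x4025 + 0x53B5 = 0x093DA
  0x93DA + 0x5052 = 0x0E42C
  0xE42C + 0xF056 = 0x1D482 → wrap carry → 0xD483
  0xD483 + 0xA0A3 = 0x17526 → wrap carry → 0x7527
One's-complement sum = 0x7527.
Checksum = ~0x7527 & 0xFFFF = 0x8AD8.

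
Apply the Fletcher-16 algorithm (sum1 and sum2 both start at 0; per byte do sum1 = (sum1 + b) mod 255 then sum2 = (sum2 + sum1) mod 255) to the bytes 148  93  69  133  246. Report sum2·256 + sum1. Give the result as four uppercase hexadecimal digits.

Running sums (mod 255):
  after byte 0 (148): sum1=148, sum2=148
  after byte 1 (93): sum1=241, sum2=134
  after byte 2 (69): sum1=55, sum2=189
  after byte 3 (133): sum1=188, sum2=122
  after byte 4 (246): sum1=179, sum2=46
Checksum = sum2·256 + sum1 = 46·256 + 179 = 11955 = 0x2EB3.

2EB3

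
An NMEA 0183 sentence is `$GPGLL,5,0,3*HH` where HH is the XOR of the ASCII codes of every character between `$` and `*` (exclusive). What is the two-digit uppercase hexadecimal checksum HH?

XOR the ASCII codes of the payload characters:
  'G' = 0x47 → acc = 0x47
  'P' = 0x50 → acc = 0x17
  'G' = 0x47 → acc = 0x50
  'L' = 0x4C → acc = 0x1C
  'L' = 0x4C → acc = 0x50
  ',' = 0x2C → acc = 0x7C
  '5' = 0x35 → acc = 0x49
  ',' = 0x2C → acc = 0x65
  '0' = 0x30 → acc = 0x55
  ',' = 0x2C → acc = 0x79
  '3' = 0x33 → acc = 0x4A
Checksum = 0x4A.

4A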